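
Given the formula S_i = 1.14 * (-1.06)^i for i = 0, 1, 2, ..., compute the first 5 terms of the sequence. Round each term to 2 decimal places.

This is a geometric sequence.
i=0: S_0 = 1.14 * (-1.06)^0 = 1.14
i=1: S_1 = 1.14 * (-1.06)^1 ≈ -1.21
i=2: S_2 = 1.14 * (-1.06)^2 ≈ 1.28
i=3: S_3 = 1.14 * (-1.06)^3 ≈ -1.36
i=4: S_4 = 1.14 * (-1.06)^4 ≈ 1.44
The first 5 terms are: [1.14, -1.21, 1.28, -1.36, 1.44]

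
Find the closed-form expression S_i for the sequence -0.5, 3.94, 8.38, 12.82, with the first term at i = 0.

Check differences: 3.94 - -0.5 = 4.44
8.38 - 3.94 = 4.44
Common difference d = 4.44.
First term a = -0.5.
Formula: S_i = -0.50 + 4.44*i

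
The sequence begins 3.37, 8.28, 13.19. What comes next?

Differences: 8.28 - 3.37 = 4.91
This is an arithmetic sequence with common difference d = 4.91.
Next term = 13.19 + 4.91 = 18.1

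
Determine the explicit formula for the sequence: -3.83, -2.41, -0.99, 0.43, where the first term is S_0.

Check differences: -2.41 - -3.83 = 1.42
-0.99 - -2.41 = 1.42
Common difference d = 1.42.
First term a = -3.83.
Formula: S_i = -3.83 + 1.42*i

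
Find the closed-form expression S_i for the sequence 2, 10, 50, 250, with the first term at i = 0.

Check ratios: 10 / 2 = 5.0
Common ratio r = 5.
First term a = 2.
Formula: S_i = 2 * 5^i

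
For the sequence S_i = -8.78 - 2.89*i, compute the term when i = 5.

S_5 = -8.78 + -2.89*5 = -8.78 + -14.45 = -23.23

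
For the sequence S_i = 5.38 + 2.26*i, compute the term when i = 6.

S_6 = 5.38 + 2.26*6 = 5.38 + 13.56 = 18.94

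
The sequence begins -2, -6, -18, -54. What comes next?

Ratios: -6 / -2 = 3.0
This is a geometric sequence with common ratio r = 3.
Next term = -54 * 3 = -162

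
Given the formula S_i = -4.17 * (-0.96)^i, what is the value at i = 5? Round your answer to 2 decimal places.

S_5 = -4.17 * (-0.96)^5 ≈ -4.17 * -0.8154 ≈ 3.4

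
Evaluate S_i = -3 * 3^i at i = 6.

S_6 = -3 * 3^6 = -3 * 729 = -2187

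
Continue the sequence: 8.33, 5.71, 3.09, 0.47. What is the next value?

Differences: 5.71 - 8.33 = -2.62
This is an arithmetic sequence with common difference d = -2.62.
Next term = 0.47 + -2.62 = -2.15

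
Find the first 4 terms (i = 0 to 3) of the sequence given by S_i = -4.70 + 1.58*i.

This is an arithmetic sequence.
i=0: S_0 = -4.7 + 1.58*0 = -4.7
i=1: S_1 = -4.7 + 1.58*1 = -3.12
i=2: S_2 = -4.7 + 1.58*2 = -1.54
i=3: S_3 = -4.7 + 1.58*3 = 0.04
The first 4 terms are: [-4.7, -3.12, -1.54, 0.04]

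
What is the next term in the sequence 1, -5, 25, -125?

Ratios: -5 / 1 = -5.0
This is a geometric sequence with common ratio r = -5.
Next term = -125 * -5 = 625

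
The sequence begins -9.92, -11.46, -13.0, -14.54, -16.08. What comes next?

Differences: -11.46 - -9.92 = -1.54
This is an arithmetic sequence with common difference d = -1.54.
Next term = -16.08 + -1.54 = -17.62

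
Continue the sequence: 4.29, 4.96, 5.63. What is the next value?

Differences: 4.96 - 4.29 = 0.67
This is an arithmetic sequence with common difference d = 0.67.
Next term = 5.63 + 0.67 = 6.3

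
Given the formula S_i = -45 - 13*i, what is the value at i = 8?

S_8 = -45 + -13*8 = -45 + -104 = -149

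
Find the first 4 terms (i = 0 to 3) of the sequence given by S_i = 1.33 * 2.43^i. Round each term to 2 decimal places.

This is a geometric sequence.
i=0: S_0 = 1.33 * 2.43^0 = 1.33
i=1: S_1 = 1.33 * 2.43^1 ≈ 3.23
i=2: S_2 = 1.33 * 2.43^2 ≈ 7.85
i=3: S_3 = 1.33 * 2.43^3 ≈ 19.08
The first 4 terms are: [1.33, 3.23, 7.85, 19.08]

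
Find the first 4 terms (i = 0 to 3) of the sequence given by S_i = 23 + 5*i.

This is an arithmetic sequence.
i=0: S_0 = 23 + 5*0 = 23
i=1: S_1 = 23 + 5*1 = 28
i=2: S_2 = 23 + 5*2 = 33
i=3: S_3 = 23 + 5*3 = 38
The first 4 terms are: [23, 28, 33, 38]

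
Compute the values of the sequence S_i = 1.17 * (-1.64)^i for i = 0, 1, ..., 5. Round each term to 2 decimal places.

This is a geometric sequence.
i=0: S_0 = 1.17 * (-1.64)^0 = 1.17
i=1: S_1 = 1.17 * (-1.64)^1 ≈ -1.92
i=2: S_2 = 1.17 * (-1.64)^2 ≈ 3.15
i=3: S_3 = 1.17 * (-1.64)^3 ≈ -5.16
i=4: S_4 = 1.17 * (-1.64)^4 ≈ 8.46
i=5: S_5 = 1.17 * (-1.64)^5 ≈ -13.88
The first 6 terms are: [1.17, -1.92, 3.15, -5.16, 8.46, -13.88]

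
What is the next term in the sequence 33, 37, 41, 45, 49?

Differences: 37 - 33 = 4
This is an arithmetic sequence with common difference d = 4.
Next term = 49 + 4 = 53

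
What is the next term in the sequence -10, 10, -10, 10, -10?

Ratios: 10 / -10 = -1.0
This is a geometric sequence with common ratio r = -1.
Next term = -10 * -1 = 10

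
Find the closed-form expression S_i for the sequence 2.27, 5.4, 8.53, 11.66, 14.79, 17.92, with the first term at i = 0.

Check differences: 5.4 - 2.27 = 3.13
8.53 - 5.4 = 3.13
Common difference d = 3.13.
First term a = 2.27.
Formula: S_i = 2.27 + 3.13*i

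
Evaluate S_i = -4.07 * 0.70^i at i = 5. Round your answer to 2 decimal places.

S_5 = -4.07 * 0.7^5 ≈ -4.07 * 0.1681 ≈ -0.68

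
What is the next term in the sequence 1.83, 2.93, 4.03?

Differences: 2.93 - 1.83 = 1.1
This is an arithmetic sequence with common difference d = 1.1.
Next term = 4.03 + 1.1 = 5.13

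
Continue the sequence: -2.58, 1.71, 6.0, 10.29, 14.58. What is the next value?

Differences: 1.71 - -2.58 = 4.29
This is an arithmetic sequence with common difference d = 4.29.
Next term = 14.58 + 4.29 = 18.87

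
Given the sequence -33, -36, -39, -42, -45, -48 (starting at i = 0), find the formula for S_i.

Check differences: -36 - -33 = -3
-39 - -36 = -3
Common difference d = -3.
First term a = -33.
Formula: S_i = -33 - 3*i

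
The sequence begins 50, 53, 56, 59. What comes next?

Differences: 53 - 50 = 3
This is an arithmetic sequence with common difference d = 3.
Next term = 59 + 3 = 62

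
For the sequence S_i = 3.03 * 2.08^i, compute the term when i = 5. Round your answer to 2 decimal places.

S_5 = 3.03 * 2.08^5 ≈ 3.03 * 38.9329 ≈ 117.97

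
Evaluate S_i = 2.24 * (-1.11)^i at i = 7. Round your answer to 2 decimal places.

S_7 = 2.24 * (-1.11)^7 ≈ 2.24 * -2.0762 ≈ -4.65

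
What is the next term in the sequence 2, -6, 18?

Ratios: -6 / 2 = -3.0
This is a geometric sequence with common ratio r = -3.
Next term = 18 * -3 = -54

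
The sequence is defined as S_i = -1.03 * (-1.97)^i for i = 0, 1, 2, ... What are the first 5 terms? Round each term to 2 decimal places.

This is a geometric sequence.
i=0: S_0 = -1.03 * (-1.97)^0 = -1.03
i=1: S_1 = -1.03 * (-1.97)^1 ≈ 2.03
i=2: S_2 = -1.03 * (-1.97)^2 ≈ -4.0
i=3: S_3 = -1.03 * (-1.97)^3 ≈ 7.87
i=4: S_4 = -1.03 * (-1.97)^4 ≈ -15.51
The first 5 terms are: [-1.03, 2.03, -4.0, 7.87, -15.51]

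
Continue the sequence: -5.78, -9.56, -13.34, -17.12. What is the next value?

Differences: -9.56 - -5.78 = -3.78
This is an arithmetic sequence with common difference d = -3.78.
Next term = -17.12 + -3.78 = -20.9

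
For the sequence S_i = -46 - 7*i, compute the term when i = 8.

S_8 = -46 + -7*8 = -46 + -56 = -102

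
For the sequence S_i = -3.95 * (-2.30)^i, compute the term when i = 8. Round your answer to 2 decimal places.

S_8 = -3.95 * (-2.3)^8 ≈ -3.95 * 783.1099 ≈ -3093.28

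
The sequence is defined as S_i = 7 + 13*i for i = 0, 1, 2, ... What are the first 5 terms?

This is an arithmetic sequence.
i=0: S_0 = 7 + 13*0 = 7
i=1: S_1 = 7 + 13*1 = 20
i=2: S_2 = 7 + 13*2 = 33
i=3: S_3 = 7 + 13*3 = 46
i=4: S_4 = 7 + 13*4 = 59
The first 5 terms are: [7, 20, 33, 46, 59]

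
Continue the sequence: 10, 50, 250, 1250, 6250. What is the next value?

Ratios: 50 / 10 = 5.0
This is a geometric sequence with common ratio r = 5.
Next term = 6250 * 5 = 31250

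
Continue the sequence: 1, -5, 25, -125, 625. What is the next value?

Ratios: -5 / 1 = -5.0
This is a geometric sequence with common ratio r = -5.
Next term = 625 * -5 = -3125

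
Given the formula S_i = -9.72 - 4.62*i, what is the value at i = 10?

S_10 = -9.72 + -4.62*10 = -9.72 + -46.2 = -55.92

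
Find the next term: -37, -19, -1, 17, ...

Differences: -19 - -37 = 18
This is an arithmetic sequence with common difference d = 18.
Next term = 17 + 18 = 35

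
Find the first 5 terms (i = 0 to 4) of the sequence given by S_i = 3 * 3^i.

This is a geometric sequence.
i=0: S_0 = 3 * 3^0 = 3
i=1: S_1 = 3 * 3^1 = 9
i=2: S_2 = 3 * 3^2 = 27
i=3: S_3 = 3 * 3^3 = 81
i=4: S_4 = 3 * 3^4 = 243
The first 5 terms are: [3, 9, 27, 81, 243]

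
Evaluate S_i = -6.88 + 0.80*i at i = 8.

S_8 = -6.88 + 0.8*8 = -6.88 + 6.4 = -0.48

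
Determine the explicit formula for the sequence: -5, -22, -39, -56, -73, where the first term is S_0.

Check differences: -22 - -5 = -17
-39 - -22 = -17
Common difference d = -17.
First term a = -5.
Formula: S_i = -5 - 17*i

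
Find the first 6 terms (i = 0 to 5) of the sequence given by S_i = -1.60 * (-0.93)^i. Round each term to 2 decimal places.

This is a geometric sequence.
i=0: S_0 = -1.6 * (-0.93)^0 = -1.6
i=1: S_1 = -1.6 * (-0.93)^1 ≈ 1.49
i=2: S_2 = -1.6 * (-0.93)^2 ≈ -1.38
i=3: S_3 = -1.6 * (-0.93)^3 ≈ 1.29
i=4: S_4 = -1.6 * (-0.93)^4 ≈ -1.2
i=5: S_5 = -1.6 * (-0.93)^5 ≈ 1.11
The first 6 terms are: [-1.6, 1.49, -1.38, 1.29, -1.2, 1.11]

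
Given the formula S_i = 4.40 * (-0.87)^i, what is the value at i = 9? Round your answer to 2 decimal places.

S_9 = 4.4 * (-0.87)^9 ≈ 4.4 * -0.2855 ≈ -1.26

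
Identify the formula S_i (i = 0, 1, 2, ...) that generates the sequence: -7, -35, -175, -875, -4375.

Check ratios: -35 / -7 = 5.0
Common ratio r = 5.
First term a = -7.
Formula: S_i = -7 * 5^i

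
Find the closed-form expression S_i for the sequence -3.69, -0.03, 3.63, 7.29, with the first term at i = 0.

Check differences: -0.03 - -3.69 = 3.66
3.63 - -0.03 = 3.66
Common difference d = 3.66.
First term a = -3.69.
Formula: S_i = -3.69 + 3.66*i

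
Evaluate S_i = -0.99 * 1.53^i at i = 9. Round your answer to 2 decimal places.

S_9 = -0.99 * 1.53^9 ≈ -0.99 * 45.9434 ≈ -45.48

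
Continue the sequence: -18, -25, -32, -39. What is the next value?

Differences: -25 - -18 = -7
This is an arithmetic sequence with common difference d = -7.
Next term = -39 + -7 = -46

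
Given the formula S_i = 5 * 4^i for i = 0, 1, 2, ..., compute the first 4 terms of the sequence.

This is a geometric sequence.
i=0: S_0 = 5 * 4^0 = 5
i=1: S_1 = 5 * 4^1 = 20
i=2: S_2 = 5 * 4^2 = 80
i=3: S_3 = 5 * 4^3 = 320
The first 4 terms are: [5, 20, 80, 320]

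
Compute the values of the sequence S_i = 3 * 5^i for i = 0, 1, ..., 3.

This is a geometric sequence.
i=0: S_0 = 3 * 5^0 = 3
i=1: S_1 = 3 * 5^1 = 15
i=2: S_2 = 3 * 5^2 = 75
i=3: S_3 = 3 * 5^3 = 375
The first 4 terms are: [3, 15, 75, 375]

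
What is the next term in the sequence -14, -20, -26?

Differences: -20 - -14 = -6
This is an arithmetic sequence with common difference d = -6.
Next term = -26 + -6 = -32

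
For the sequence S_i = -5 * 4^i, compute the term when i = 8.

S_8 = -5 * 4^8 = -5 * 65536 = -327680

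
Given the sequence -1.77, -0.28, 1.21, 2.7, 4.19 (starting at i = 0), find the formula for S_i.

Check differences: -0.28 - -1.77 = 1.49
1.21 - -0.28 = 1.49
Common difference d = 1.49.
First term a = -1.77.
Formula: S_i = -1.77 + 1.49*i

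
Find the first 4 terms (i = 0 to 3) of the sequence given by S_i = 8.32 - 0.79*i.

This is an arithmetic sequence.
i=0: S_0 = 8.32 + -0.79*0 = 8.32
i=1: S_1 = 8.32 + -0.79*1 = 7.53
i=2: S_2 = 8.32 + -0.79*2 = 6.74
i=3: S_3 = 8.32 + -0.79*3 = 5.95
The first 4 terms are: [8.32, 7.53, 6.74, 5.95]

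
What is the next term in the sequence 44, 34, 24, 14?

Differences: 34 - 44 = -10
This is an arithmetic sequence with common difference d = -10.
Next term = 14 + -10 = 4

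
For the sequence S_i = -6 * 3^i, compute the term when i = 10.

S_10 = -6 * 3^10 = -6 * 59049 = -354294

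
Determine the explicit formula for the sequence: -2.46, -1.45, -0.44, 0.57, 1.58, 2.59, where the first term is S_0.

Check differences: -1.45 - -2.46 = 1.01
-0.44 - -1.45 = 1.01
Common difference d = 1.01.
First term a = -2.46.
Formula: S_i = -2.46 + 1.01*i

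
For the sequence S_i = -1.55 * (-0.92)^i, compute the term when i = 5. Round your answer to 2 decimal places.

S_5 = -1.55 * (-0.92)^5 ≈ -1.55 * -0.6591 ≈ 1.02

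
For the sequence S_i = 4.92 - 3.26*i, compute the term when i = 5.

S_5 = 4.92 + -3.26*5 = 4.92 + -16.3 = -11.38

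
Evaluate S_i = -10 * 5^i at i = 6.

S_6 = -10 * 5^6 = -10 * 15625 = -156250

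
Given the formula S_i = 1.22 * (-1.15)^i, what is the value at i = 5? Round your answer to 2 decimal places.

S_5 = 1.22 * (-1.15)^5 ≈ 1.22 * -2.0114 ≈ -2.45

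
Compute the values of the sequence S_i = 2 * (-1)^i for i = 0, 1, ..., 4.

This is a geometric sequence.
i=0: S_0 = 2 * (-1)^0 = 2
i=1: S_1 = 2 * (-1)^1 = -2
i=2: S_2 = 2 * (-1)^2 = 2
i=3: S_3 = 2 * (-1)^3 = -2
i=4: S_4 = 2 * (-1)^4 = 2
The first 5 terms are: [2, -2, 2, -2, 2]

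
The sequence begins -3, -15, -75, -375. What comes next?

Ratios: -15 / -3 = 5.0
This is a geometric sequence with common ratio r = 5.
Next term = -375 * 5 = -1875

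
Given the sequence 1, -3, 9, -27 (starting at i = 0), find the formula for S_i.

Check ratios: -3 / 1 = -3.0
Common ratio r = -3.
First term a = 1.
Formula: S_i = 1 * (-3)^i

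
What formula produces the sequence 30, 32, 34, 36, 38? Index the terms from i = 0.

Check differences: 32 - 30 = 2
34 - 32 = 2
Common difference d = 2.
First term a = 30.
Formula: S_i = 30 + 2*i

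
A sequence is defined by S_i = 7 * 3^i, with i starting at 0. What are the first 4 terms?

This is a geometric sequence.
i=0: S_0 = 7 * 3^0 = 7
i=1: S_1 = 7 * 3^1 = 21
i=2: S_2 = 7 * 3^2 = 63
i=3: S_3 = 7 * 3^3 = 189
The first 4 terms are: [7, 21, 63, 189]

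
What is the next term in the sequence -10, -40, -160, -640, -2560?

Ratios: -40 / -10 = 4.0
This is a geometric sequence with common ratio r = 4.
Next term = -2560 * 4 = -10240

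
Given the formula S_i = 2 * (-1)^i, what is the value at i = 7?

S_7 = 2 * (-1)^7 = 2 * -1 = -2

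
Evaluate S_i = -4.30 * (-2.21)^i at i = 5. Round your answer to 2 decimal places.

S_5 = -4.3 * (-2.21)^5 ≈ -4.3 * -52.7183 ≈ 226.69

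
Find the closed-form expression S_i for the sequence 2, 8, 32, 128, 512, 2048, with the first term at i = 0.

Check ratios: 8 / 2 = 4.0
Common ratio r = 4.
First term a = 2.
Formula: S_i = 2 * 4^i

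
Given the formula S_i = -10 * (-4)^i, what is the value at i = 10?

S_10 = -10 * (-4)^10 = -10 * 1048576 = -10485760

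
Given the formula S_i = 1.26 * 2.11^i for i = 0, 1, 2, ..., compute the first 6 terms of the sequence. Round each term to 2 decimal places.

This is a geometric sequence.
i=0: S_0 = 1.26 * 2.11^0 = 1.26
i=1: S_1 = 1.26 * 2.11^1 ≈ 2.66
i=2: S_2 = 1.26 * 2.11^2 ≈ 5.61
i=3: S_3 = 1.26 * 2.11^3 ≈ 11.84
i=4: S_4 = 1.26 * 2.11^4 ≈ 24.97
i=5: S_5 = 1.26 * 2.11^5 ≈ 52.7
The first 6 terms are: [1.26, 2.66, 5.61, 11.84, 24.97, 52.7]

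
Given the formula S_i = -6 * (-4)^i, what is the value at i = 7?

S_7 = -6 * (-4)^7 = -6 * -16384 = 98304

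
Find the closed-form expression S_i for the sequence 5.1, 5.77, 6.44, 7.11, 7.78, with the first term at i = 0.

Check differences: 5.77 - 5.1 = 0.67
6.44 - 5.77 = 0.67
Common difference d = 0.67.
First term a = 5.1.
Formula: S_i = 5.10 + 0.67*i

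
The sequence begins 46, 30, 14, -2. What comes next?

Differences: 30 - 46 = -16
This is an arithmetic sequence with common difference d = -16.
Next term = -2 + -16 = -18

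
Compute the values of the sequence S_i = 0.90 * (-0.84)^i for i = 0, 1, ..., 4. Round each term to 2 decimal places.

This is a geometric sequence.
i=0: S_0 = 0.9 * (-0.84)^0 = 0.9
i=1: S_1 = 0.9 * (-0.84)^1 ≈ -0.76
i=2: S_2 = 0.9 * (-0.84)^2 ≈ 0.64
i=3: S_3 = 0.9 * (-0.84)^3 ≈ -0.53
i=4: S_4 = 0.9 * (-0.84)^4 ≈ 0.45
The first 5 terms are: [0.9, -0.76, 0.64, -0.53, 0.45]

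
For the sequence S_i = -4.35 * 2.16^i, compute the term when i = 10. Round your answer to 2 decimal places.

S_10 = -4.35 * 2.16^10 ≈ -4.35 * 2210.7392 ≈ -9616.72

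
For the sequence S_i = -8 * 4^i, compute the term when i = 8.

S_8 = -8 * 4^8 = -8 * 65536 = -524288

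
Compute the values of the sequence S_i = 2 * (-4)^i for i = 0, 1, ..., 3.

This is a geometric sequence.
i=0: S_0 = 2 * (-4)^0 = 2
i=1: S_1 = 2 * (-4)^1 = -8
i=2: S_2 = 2 * (-4)^2 = 32
i=3: S_3 = 2 * (-4)^3 = -128
The first 4 terms are: [2, -8, 32, -128]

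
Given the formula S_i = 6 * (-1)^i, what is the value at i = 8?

S_8 = 6 * (-1)^8 = 6 * 1 = 6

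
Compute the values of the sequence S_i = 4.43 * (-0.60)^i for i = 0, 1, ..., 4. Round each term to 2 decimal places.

This is a geometric sequence.
i=0: S_0 = 4.43 * (-0.6)^0 = 4.43
i=1: S_1 = 4.43 * (-0.6)^1 ≈ -2.66
i=2: S_2 = 4.43 * (-0.6)^2 ≈ 1.59
i=3: S_3 = 4.43 * (-0.6)^3 ≈ -0.96
i=4: S_4 = 4.43 * (-0.6)^4 ≈ 0.57
The first 5 terms are: [4.43, -2.66, 1.59, -0.96, 0.57]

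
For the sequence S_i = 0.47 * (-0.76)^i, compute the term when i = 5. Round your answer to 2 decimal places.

S_5 = 0.47 * (-0.76)^5 ≈ 0.47 * -0.2536 ≈ -0.12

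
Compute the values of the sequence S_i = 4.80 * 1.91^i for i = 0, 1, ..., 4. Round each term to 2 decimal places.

This is a geometric sequence.
i=0: S_0 = 4.8 * 1.91^0 = 4.8
i=1: S_1 = 4.8 * 1.91^1 ≈ 9.17
i=2: S_2 = 4.8 * 1.91^2 ≈ 17.51
i=3: S_3 = 4.8 * 1.91^3 ≈ 33.45
i=4: S_4 = 4.8 * 1.91^4 ≈ 63.88
The first 5 terms are: [4.8, 9.17, 17.51, 33.45, 63.88]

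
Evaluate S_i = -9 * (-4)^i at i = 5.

S_5 = -9 * (-4)^5 = -9 * -1024 = 9216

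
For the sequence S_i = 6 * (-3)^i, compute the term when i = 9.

S_9 = 6 * (-3)^9 = 6 * -19683 = -118098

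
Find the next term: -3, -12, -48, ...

Ratios: -12 / -3 = 4.0
This is a geometric sequence with common ratio r = 4.
Next term = -48 * 4 = -192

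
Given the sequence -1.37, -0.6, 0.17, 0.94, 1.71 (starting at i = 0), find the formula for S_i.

Check differences: -0.6 - -1.37 = 0.77
0.17 - -0.6 = 0.77
Common difference d = 0.77.
First term a = -1.37.
Formula: S_i = -1.37 + 0.77*i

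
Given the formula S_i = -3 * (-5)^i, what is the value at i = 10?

S_10 = -3 * (-5)^10 = -3 * 9765625 = -29296875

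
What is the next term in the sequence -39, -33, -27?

Differences: -33 - -39 = 6
This is an arithmetic sequence with common difference d = 6.
Next term = -27 + 6 = -21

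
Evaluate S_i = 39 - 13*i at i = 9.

S_9 = 39 + -13*9 = 39 + -117 = -78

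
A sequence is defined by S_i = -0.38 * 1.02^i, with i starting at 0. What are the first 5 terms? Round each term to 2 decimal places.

This is a geometric sequence.
i=0: S_0 = -0.38 * 1.02^0 = -0.38
i=1: S_1 = -0.38 * 1.02^1 ≈ -0.39
i=2: S_2 = -0.38 * 1.02^2 ≈ -0.4
i=3: S_3 = -0.38 * 1.02^3 ≈ -0.4
i=4: S_4 = -0.38 * 1.02^4 ≈ -0.41
The first 5 terms are: [-0.38, -0.39, -0.4, -0.4, -0.41]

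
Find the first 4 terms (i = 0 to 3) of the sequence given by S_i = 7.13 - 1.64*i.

This is an arithmetic sequence.
i=0: S_0 = 7.13 + -1.64*0 = 7.13
i=1: S_1 = 7.13 + -1.64*1 = 5.49
i=2: S_2 = 7.13 + -1.64*2 = 3.85
i=3: S_3 = 7.13 + -1.64*3 = 2.21
The first 4 terms are: [7.13, 5.49, 3.85, 2.21]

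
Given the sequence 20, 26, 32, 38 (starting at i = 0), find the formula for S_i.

Check differences: 26 - 20 = 6
32 - 26 = 6
Common difference d = 6.
First term a = 20.
Formula: S_i = 20 + 6*i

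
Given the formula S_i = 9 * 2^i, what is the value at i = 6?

S_6 = 9 * 2^6 = 9 * 64 = 576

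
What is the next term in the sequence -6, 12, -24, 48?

Ratios: 12 / -6 = -2.0
This is a geometric sequence with common ratio r = -2.
Next term = 48 * -2 = -96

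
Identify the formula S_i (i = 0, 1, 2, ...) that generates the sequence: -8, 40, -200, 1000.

Check ratios: 40 / -8 = -5.0
Common ratio r = -5.
First term a = -8.
Formula: S_i = -8 * (-5)^i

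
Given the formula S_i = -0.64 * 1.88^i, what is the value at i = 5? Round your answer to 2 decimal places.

S_5 = -0.64 * 1.88^5 ≈ -0.64 * 23.4849 ≈ -15.03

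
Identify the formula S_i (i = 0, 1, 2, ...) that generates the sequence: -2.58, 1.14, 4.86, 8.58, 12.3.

Check differences: 1.14 - -2.58 = 3.72
4.86 - 1.14 = 3.72
Common difference d = 3.72.
First term a = -2.58.
Formula: S_i = -2.58 + 3.72*i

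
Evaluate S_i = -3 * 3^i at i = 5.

S_5 = -3 * 3^5 = -3 * 243 = -729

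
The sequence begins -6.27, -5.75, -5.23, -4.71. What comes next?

Differences: -5.75 - -6.27 = 0.52
This is an arithmetic sequence with common difference d = 0.52.
Next term = -4.71 + 0.52 = -4.19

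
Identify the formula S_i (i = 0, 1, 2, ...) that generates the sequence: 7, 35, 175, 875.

Check ratios: 35 / 7 = 5.0
Common ratio r = 5.
First term a = 7.
Formula: S_i = 7 * 5^i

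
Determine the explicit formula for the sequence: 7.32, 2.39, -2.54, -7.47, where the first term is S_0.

Check differences: 2.39 - 7.32 = -4.93
-2.54 - 2.39 = -4.93
Common difference d = -4.93.
First term a = 7.32.
Formula: S_i = 7.32 - 4.93*i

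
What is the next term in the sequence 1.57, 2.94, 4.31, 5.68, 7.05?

Differences: 2.94 - 1.57 = 1.37
This is an arithmetic sequence with common difference d = 1.37.
Next term = 7.05 + 1.37 = 8.42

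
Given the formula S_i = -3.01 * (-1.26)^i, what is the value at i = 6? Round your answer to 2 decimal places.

S_6 = -3.01 * (-1.26)^6 ≈ -3.01 * 4.0015 ≈ -12.04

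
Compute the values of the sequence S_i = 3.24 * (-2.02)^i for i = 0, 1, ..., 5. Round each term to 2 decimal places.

This is a geometric sequence.
i=0: S_0 = 3.24 * (-2.02)^0 = 3.24
i=1: S_1 = 3.24 * (-2.02)^1 ≈ -6.54
i=2: S_2 = 3.24 * (-2.02)^2 ≈ 13.22
i=3: S_3 = 3.24 * (-2.02)^3 ≈ -26.71
i=4: S_4 = 3.24 * (-2.02)^4 ≈ 53.94
i=5: S_5 = 3.24 * (-2.02)^5 ≈ -108.97
The first 6 terms are: [3.24, -6.54, 13.22, -26.71, 53.94, -108.97]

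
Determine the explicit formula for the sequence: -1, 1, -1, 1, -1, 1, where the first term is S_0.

Check ratios: 1 / -1 = -1.0
Common ratio r = -1.
First term a = -1.
Formula: S_i = -1 * (-1)^i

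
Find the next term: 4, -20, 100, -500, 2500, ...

Ratios: -20 / 4 = -5.0
This is a geometric sequence with common ratio r = -5.
Next term = 2500 * -5 = -12500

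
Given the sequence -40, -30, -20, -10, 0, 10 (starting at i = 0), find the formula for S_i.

Check differences: -30 - -40 = 10
-20 - -30 = 10
Common difference d = 10.
First term a = -40.
Formula: S_i = -40 + 10*i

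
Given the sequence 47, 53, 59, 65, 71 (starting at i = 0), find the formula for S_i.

Check differences: 53 - 47 = 6
59 - 53 = 6
Common difference d = 6.
First term a = 47.
Formula: S_i = 47 + 6*i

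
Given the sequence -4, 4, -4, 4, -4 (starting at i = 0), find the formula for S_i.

Check ratios: 4 / -4 = -1.0
Common ratio r = -1.
First term a = -4.
Formula: S_i = -4 * (-1)^i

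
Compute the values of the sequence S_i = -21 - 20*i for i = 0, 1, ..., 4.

This is an arithmetic sequence.
i=0: S_0 = -21 + -20*0 = -21
i=1: S_1 = -21 + -20*1 = -41
i=2: S_2 = -21 + -20*2 = -61
i=3: S_3 = -21 + -20*3 = -81
i=4: S_4 = -21 + -20*4 = -101
The first 5 terms are: [-21, -41, -61, -81, -101]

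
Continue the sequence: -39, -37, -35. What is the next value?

Differences: -37 - -39 = 2
This is an arithmetic sequence with common difference d = 2.
Next term = -35 + 2 = -33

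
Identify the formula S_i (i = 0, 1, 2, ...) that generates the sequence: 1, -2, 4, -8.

Check ratios: -2 / 1 = -2.0
Common ratio r = -2.
First term a = 1.
Formula: S_i = 1 * (-2)^i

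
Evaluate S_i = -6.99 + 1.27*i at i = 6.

S_6 = -6.99 + 1.27*6 = -6.99 + 7.62 = 0.63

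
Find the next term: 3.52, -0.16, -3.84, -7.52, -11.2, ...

Differences: -0.16 - 3.52 = -3.68
This is an arithmetic sequence with common difference d = -3.68.
Next term = -11.2 + -3.68 = -14.88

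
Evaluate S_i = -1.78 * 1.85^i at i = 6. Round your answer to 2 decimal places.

S_6 = -1.78 * 1.85^6 ≈ -1.78 * 40.0895 ≈ -71.36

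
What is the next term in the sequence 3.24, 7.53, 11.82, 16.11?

Differences: 7.53 - 3.24 = 4.29
This is an arithmetic sequence with common difference d = 4.29.
Next term = 16.11 + 4.29 = 20.4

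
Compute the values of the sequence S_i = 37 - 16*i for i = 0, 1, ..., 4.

This is an arithmetic sequence.
i=0: S_0 = 37 + -16*0 = 37
i=1: S_1 = 37 + -16*1 = 21
i=2: S_2 = 37 + -16*2 = 5
i=3: S_3 = 37 + -16*3 = -11
i=4: S_4 = 37 + -16*4 = -27
The first 5 terms are: [37, 21, 5, -11, -27]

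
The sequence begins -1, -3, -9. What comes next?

Ratios: -3 / -1 = 3.0
This is a geometric sequence with common ratio r = 3.
Next term = -9 * 3 = -27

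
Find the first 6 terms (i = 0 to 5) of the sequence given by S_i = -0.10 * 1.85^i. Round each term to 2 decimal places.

This is a geometric sequence.
i=0: S_0 = -0.1 * 1.85^0 = -0.1
i=1: S_1 = -0.1 * 1.85^1 ≈ -0.19
i=2: S_2 = -0.1 * 1.85^2 ≈ -0.34
i=3: S_3 = -0.1 * 1.85^3 ≈ -0.63
i=4: S_4 = -0.1 * 1.85^4 ≈ -1.17
i=5: S_5 = -0.1 * 1.85^5 ≈ -2.17
The first 6 terms are: [-0.1, -0.19, -0.34, -0.63, -1.17, -2.17]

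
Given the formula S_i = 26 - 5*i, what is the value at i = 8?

S_8 = 26 + -5*8 = 26 + -40 = -14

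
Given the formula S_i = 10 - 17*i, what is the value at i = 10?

S_10 = 10 + -17*10 = 10 + -170 = -160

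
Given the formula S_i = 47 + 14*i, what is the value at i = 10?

S_10 = 47 + 14*10 = 47 + 140 = 187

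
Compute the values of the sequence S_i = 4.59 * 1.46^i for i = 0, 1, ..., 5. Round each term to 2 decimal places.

This is a geometric sequence.
i=0: S_0 = 4.59 * 1.46^0 = 4.59
i=1: S_1 = 4.59 * 1.46^1 ≈ 6.7
i=2: S_2 = 4.59 * 1.46^2 ≈ 9.78
i=3: S_3 = 4.59 * 1.46^3 ≈ 14.28
i=4: S_4 = 4.59 * 1.46^4 ≈ 20.86
i=5: S_5 = 4.59 * 1.46^5 ≈ 30.45
The first 6 terms are: [4.59, 6.7, 9.78, 14.28, 20.86, 30.45]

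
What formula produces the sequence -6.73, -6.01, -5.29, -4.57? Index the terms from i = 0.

Check differences: -6.01 - -6.73 = 0.72
-5.29 - -6.01 = 0.72
Common difference d = 0.72.
First term a = -6.73.
Formula: S_i = -6.73 + 0.72*i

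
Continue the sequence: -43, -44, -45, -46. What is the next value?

Differences: -44 - -43 = -1
This is an arithmetic sequence with common difference d = -1.
Next term = -46 + -1 = -47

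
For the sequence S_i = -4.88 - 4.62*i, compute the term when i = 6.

S_6 = -4.88 + -4.62*6 = -4.88 + -27.72 = -32.6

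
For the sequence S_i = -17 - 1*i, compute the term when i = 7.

S_7 = -17 + -1*7 = -17 + -7 = -24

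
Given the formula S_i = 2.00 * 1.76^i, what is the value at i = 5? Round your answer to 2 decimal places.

S_5 = 2.0 * 1.76^5 ≈ 2.0 * 16.8874 ≈ 33.77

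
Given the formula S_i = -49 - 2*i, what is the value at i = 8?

S_8 = -49 + -2*8 = -49 + -16 = -65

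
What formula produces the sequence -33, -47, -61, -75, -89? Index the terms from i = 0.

Check differences: -47 - -33 = -14
-61 - -47 = -14
Common difference d = -14.
First term a = -33.
Formula: S_i = -33 - 14*i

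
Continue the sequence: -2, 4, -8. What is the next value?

Ratios: 4 / -2 = -2.0
This is a geometric sequence with common ratio r = -2.
Next term = -8 * -2 = 16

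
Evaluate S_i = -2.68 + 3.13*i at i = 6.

S_6 = -2.68 + 3.13*6 = -2.68 + 18.78 = 16.1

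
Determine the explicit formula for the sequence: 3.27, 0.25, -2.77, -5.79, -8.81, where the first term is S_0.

Check differences: 0.25 - 3.27 = -3.02
-2.77 - 0.25 = -3.02
Common difference d = -3.02.
First term a = 3.27.
Formula: S_i = 3.27 - 3.02*i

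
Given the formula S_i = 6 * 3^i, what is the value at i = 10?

S_10 = 6 * 3^10 = 6 * 59049 = 354294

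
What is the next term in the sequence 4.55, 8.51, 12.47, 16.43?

Differences: 8.51 - 4.55 = 3.96
This is an arithmetic sequence with common difference d = 3.96.
Next term = 16.43 + 3.96 = 20.39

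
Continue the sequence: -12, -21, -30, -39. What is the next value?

Differences: -21 - -12 = -9
This is an arithmetic sequence with common difference d = -9.
Next term = -39 + -9 = -48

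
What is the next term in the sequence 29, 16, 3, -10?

Differences: 16 - 29 = -13
This is an arithmetic sequence with common difference d = -13.
Next term = -10 + -13 = -23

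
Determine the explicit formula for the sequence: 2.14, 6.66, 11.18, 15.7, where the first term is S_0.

Check differences: 6.66 - 2.14 = 4.52
11.18 - 6.66 = 4.52
Common difference d = 4.52.
First term a = 2.14.
Formula: S_i = 2.14 + 4.52*i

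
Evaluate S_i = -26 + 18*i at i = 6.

S_6 = -26 + 18*6 = -26 + 108 = 82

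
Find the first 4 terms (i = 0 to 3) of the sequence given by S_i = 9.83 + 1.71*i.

This is an arithmetic sequence.
i=0: S_0 = 9.83 + 1.71*0 = 9.83
i=1: S_1 = 9.83 + 1.71*1 = 11.54
i=2: S_2 = 9.83 + 1.71*2 = 13.25
i=3: S_3 = 9.83 + 1.71*3 = 14.96
The first 4 terms are: [9.83, 11.54, 13.25, 14.96]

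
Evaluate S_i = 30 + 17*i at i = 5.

S_5 = 30 + 17*5 = 30 + 85 = 115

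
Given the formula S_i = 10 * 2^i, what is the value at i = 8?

S_8 = 10 * 2^8 = 10 * 256 = 2560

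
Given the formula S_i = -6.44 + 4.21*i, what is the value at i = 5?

S_5 = -6.44 + 4.21*5 = -6.44 + 21.05 = 14.61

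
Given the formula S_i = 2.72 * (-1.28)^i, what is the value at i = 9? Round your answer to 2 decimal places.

S_9 = 2.72 * (-1.28)^9 ≈ 2.72 * -9.2234 ≈ -25.09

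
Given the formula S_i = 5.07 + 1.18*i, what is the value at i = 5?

S_5 = 5.07 + 1.18*5 = 5.07 + 5.9 = 10.97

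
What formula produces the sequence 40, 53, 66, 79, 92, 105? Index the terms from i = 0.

Check differences: 53 - 40 = 13
66 - 53 = 13
Common difference d = 13.
First term a = 40.
Formula: S_i = 40 + 13*i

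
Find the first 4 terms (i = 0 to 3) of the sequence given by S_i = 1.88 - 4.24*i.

This is an arithmetic sequence.
i=0: S_0 = 1.88 + -4.24*0 = 1.88
i=1: S_1 = 1.88 + -4.24*1 = -2.36
i=2: S_2 = 1.88 + -4.24*2 = -6.6
i=3: S_3 = 1.88 + -4.24*3 = -10.84
The first 4 terms are: [1.88, -2.36, -6.6, -10.84]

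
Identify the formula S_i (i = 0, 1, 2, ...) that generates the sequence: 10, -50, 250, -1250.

Check ratios: -50 / 10 = -5.0
Common ratio r = -5.
First term a = 10.
Formula: S_i = 10 * (-5)^i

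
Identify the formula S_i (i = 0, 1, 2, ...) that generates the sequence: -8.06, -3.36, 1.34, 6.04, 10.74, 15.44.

Check differences: -3.36 - -8.06 = 4.7
1.34 - -3.36 = 4.7
Common difference d = 4.7.
First term a = -8.06.
Formula: S_i = -8.06 + 4.70*i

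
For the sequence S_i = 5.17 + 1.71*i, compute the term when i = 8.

S_8 = 5.17 + 1.71*8 = 5.17 + 13.68 = 18.85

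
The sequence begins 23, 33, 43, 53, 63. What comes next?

Differences: 33 - 23 = 10
This is an arithmetic sequence with common difference d = 10.
Next term = 63 + 10 = 73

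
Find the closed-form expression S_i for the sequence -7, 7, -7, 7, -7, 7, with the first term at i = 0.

Check ratios: 7 / -7 = -1.0
Common ratio r = -1.
First term a = -7.
Formula: S_i = -7 * (-1)^i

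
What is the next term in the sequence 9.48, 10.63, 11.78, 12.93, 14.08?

Differences: 10.63 - 9.48 = 1.15
This is an arithmetic sequence with common difference d = 1.15.
Next term = 14.08 + 1.15 = 15.23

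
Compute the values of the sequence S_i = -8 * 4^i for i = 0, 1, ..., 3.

This is a geometric sequence.
i=0: S_0 = -8 * 4^0 = -8
i=1: S_1 = -8 * 4^1 = -32
i=2: S_2 = -8 * 4^2 = -128
i=3: S_3 = -8 * 4^3 = -512
The first 4 terms are: [-8, -32, -128, -512]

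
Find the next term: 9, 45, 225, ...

Ratios: 45 / 9 = 5.0
This is a geometric sequence with common ratio r = 5.
Next term = 225 * 5 = 1125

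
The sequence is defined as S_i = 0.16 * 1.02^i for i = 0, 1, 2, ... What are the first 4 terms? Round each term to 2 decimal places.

This is a geometric sequence.
i=0: S_0 = 0.16 * 1.02^0 = 0.16
i=1: S_1 = 0.16 * 1.02^1 ≈ 0.16
i=2: S_2 = 0.16 * 1.02^2 ≈ 0.17
i=3: S_3 = 0.16 * 1.02^3 ≈ 0.17
The first 4 terms are: [0.16, 0.16, 0.17, 0.17]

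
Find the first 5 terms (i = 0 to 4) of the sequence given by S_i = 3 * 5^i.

This is a geometric sequence.
i=0: S_0 = 3 * 5^0 = 3
i=1: S_1 = 3 * 5^1 = 15
i=2: S_2 = 3 * 5^2 = 75
i=3: S_3 = 3 * 5^3 = 375
i=4: S_4 = 3 * 5^4 = 1875
The first 5 terms are: [3, 15, 75, 375, 1875]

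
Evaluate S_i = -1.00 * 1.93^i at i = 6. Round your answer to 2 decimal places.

S_6 = -1.0 * 1.93^6 ≈ -1.0 * 51.6825 ≈ -51.68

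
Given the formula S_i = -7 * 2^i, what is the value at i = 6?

S_6 = -7 * 2^6 = -7 * 64 = -448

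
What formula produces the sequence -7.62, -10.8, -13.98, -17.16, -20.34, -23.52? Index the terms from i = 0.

Check differences: -10.8 - -7.62 = -3.18
-13.98 - -10.8 = -3.18
Common difference d = -3.18.
First term a = -7.62.
Formula: S_i = -7.62 - 3.18*i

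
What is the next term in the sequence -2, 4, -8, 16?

Ratios: 4 / -2 = -2.0
This is a geometric sequence with common ratio r = -2.
Next term = 16 * -2 = -32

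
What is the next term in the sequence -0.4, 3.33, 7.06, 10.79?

Differences: 3.33 - -0.4 = 3.73
This is an arithmetic sequence with common difference d = 3.73.
Next term = 10.79 + 3.73 = 14.52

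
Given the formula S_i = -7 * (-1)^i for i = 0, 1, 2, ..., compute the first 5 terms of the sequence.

This is a geometric sequence.
i=0: S_0 = -7 * (-1)^0 = -7
i=1: S_1 = -7 * (-1)^1 = 7
i=2: S_2 = -7 * (-1)^2 = -7
i=3: S_3 = -7 * (-1)^3 = 7
i=4: S_4 = -7 * (-1)^4 = -7
The first 5 terms are: [-7, 7, -7, 7, -7]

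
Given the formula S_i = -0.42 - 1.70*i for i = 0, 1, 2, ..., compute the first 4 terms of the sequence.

This is an arithmetic sequence.
i=0: S_0 = -0.42 + -1.7*0 = -0.42
i=1: S_1 = -0.42 + -1.7*1 = -2.12
i=2: S_2 = -0.42 + -1.7*2 = -3.82
i=3: S_3 = -0.42 + -1.7*3 = -5.52
The first 4 terms are: [-0.42, -2.12, -3.82, -5.52]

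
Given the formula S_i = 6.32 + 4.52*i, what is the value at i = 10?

S_10 = 6.32 + 4.52*10 = 6.32 + 45.2 = 51.52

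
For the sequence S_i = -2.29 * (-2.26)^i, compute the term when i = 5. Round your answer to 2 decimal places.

S_5 = -2.29 * (-2.26)^5 ≈ -2.29 * -58.9579 ≈ 135.01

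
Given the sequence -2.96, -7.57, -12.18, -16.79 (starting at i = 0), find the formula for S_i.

Check differences: -7.57 - -2.96 = -4.61
-12.18 - -7.57 = -4.61
Common difference d = -4.61.
First term a = -2.96.
Formula: S_i = -2.96 - 4.61*i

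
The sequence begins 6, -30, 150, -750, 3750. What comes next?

Ratios: -30 / 6 = -5.0
This is a geometric sequence with common ratio r = -5.
Next term = 3750 * -5 = -18750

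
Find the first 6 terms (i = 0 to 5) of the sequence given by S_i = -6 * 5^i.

This is a geometric sequence.
i=0: S_0 = -6 * 5^0 = -6
i=1: S_1 = -6 * 5^1 = -30
i=2: S_2 = -6 * 5^2 = -150
i=3: S_3 = -6 * 5^3 = -750
i=4: S_4 = -6 * 5^4 = -3750
i=5: S_5 = -6 * 5^5 = -18750
The first 6 terms are: [-6, -30, -150, -750, -3750, -18750]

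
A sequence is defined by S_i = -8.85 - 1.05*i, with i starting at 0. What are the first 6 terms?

This is an arithmetic sequence.
i=0: S_0 = -8.85 + -1.05*0 = -8.85
i=1: S_1 = -8.85 + -1.05*1 = -9.9
i=2: S_2 = -8.85 + -1.05*2 = -10.95
i=3: S_3 = -8.85 + -1.05*3 = -12.0
i=4: S_4 = -8.85 + -1.05*4 = -13.05
i=5: S_5 = -8.85 + -1.05*5 = -14.1
The first 6 terms are: [-8.85, -9.9, -10.95, -12.0, -13.05, -14.1]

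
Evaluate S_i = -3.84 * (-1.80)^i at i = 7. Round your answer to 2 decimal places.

S_7 = -3.84 * (-1.8)^7 ≈ -3.84 * -61.222 ≈ 235.09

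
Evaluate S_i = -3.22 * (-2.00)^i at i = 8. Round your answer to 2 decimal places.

S_8 = -3.22 * (-2.0)^8 = -3.22 * 256 = -824.32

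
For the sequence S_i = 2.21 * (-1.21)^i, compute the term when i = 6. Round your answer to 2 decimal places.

S_6 = 2.21 * (-1.21)^6 ≈ 2.21 * 3.1384 ≈ 6.94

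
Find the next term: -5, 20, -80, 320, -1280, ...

Ratios: 20 / -5 = -4.0
This is a geometric sequence with common ratio r = -4.
Next term = -1280 * -4 = 5120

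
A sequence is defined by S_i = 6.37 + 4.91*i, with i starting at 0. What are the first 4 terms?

This is an arithmetic sequence.
i=0: S_0 = 6.37 + 4.91*0 = 6.37
i=1: S_1 = 6.37 + 4.91*1 = 11.28
i=2: S_2 = 6.37 + 4.91*2 = 16.19
i=3: S_3 = 6.37 + 4.91*3 = 21.1
The first 4 terms are: [6.37, 11.28, 16.19, 21.1]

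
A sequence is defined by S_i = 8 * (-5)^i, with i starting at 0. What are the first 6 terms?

This is a geometric sequence.
i=0: S_0 = 8 * (-5)^0 = 8
i=1: S_1 = 8 * (-5)^1 = -40
i=2: S_2 = 8 * (-5)^2 = 200
i=3: S_3 = 8 * (-5)^3 = -1000
i=4: S_4 = 8 * (-5)^4 = 5000
i=5: S_5 = 8 * (-5)^5 = -25000
The first 6 terms are: [8, -40, 200, -1000, 5000, -25000]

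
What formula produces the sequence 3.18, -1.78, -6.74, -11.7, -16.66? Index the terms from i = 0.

Check differences: -1.78 - 3.18 = -4.96
-6.74 - -1.78 = -4.96
Common difference d = -4.96.
First term a = 3.18.
Formula: S_i = 3.18 - 4.96*i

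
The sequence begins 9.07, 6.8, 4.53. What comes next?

Differences: 6.8 - 9.07 = -2.27
This is an arithmetic sequence with common difference d = -2.27.
Next term = 4.53 + -2.27 = 2.26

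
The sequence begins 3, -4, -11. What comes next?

Differences: -4 - 3 = -7
This is an arithmetic sequence with common difference d = -7.
Next term = -11 + -7 = -18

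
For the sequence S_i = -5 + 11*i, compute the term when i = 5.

S_5 = -5 + 11*5 = -5 + 55 = 50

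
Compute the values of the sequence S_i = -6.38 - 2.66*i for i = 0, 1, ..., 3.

This is an arithmetic sequence.
i=0: S_0 = -6.38 + -2.66*0 = -6.38
i=1: S_1 = -6.38 + -2.66*1 = -9.04
i=2: S_2 = -6.38 + -2.66*2 = -11.7
i=3: S_3 = -6.38 + -2.66*3 = -14.36
The first 4 terms are: [-6.38, -9.04, -11.7, -14.36]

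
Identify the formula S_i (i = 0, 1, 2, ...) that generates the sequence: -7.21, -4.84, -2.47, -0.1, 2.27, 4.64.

Check differences: -4.84 - -7.21 = 2.37
-2.47 - -4.84 = 2.37
Common difference d = 2.37.
First term a = -7.21.
Formula: S_i = -7.21 + 2.37*i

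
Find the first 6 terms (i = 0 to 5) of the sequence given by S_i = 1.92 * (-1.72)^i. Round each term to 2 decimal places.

This is a geometric sequence.
i=0: S_0 = 1.92 * (-1.72)^0 = 1.92
i=1: S_1 = 1.92 * (-1.72)^1 ≈ -3.3
i=2: S_2 = 1.92 * (-1.72)^2 ≈ 5.68
i=3: S_3 = 1.92 * (-1.72)^3 ≈ -9.77
i=4: S_4 = 1.92 * (-1.72)^4 ≈ 16.8
i=5: S_5 = 1.92 * (-1.72)^5 ≈ -28.9
The first 6 terms are: [1.92, -3.3, 5.68, -9.77, 16.8, -28.9]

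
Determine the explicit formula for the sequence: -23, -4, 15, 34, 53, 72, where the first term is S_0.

Check differences: -4 - -23 = 19
15 - -4 = 19
Common difference d = 19.
First term a = -23.
Formula: S_i = -23 + 19*i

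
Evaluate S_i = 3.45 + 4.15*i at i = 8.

S_8 = 3.45 + 4.15*8 = 3.45 + 33.2 = 36.65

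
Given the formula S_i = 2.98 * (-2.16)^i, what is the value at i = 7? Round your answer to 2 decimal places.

S_7 = 2.98 * (-2.16)^7 ≈ 2.98 * -219.3695 ≈ -653.72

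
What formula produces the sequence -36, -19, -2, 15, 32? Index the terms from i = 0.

Check differences: -19 - -36 = 17
-2 - -19 = 17
Common difference d = 17.
First term a = -36.
Formula: S_i = -36 + 17*i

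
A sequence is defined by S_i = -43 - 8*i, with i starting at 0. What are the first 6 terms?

This is an arithmetic sequence.
i=0: S_0 = -43 + -8*0 = -43
i=1: S_1 = -43 + -8*1 = -51
i=2: S_2 = -43 + -8*2 = -59
i=3: S_3 = -43 + -8*3 = -67
i=4: S_4 = -43 + -8*4 = -75
i=5: S_5 = -43 + -8*5 = -83
The first 6 terms are: [-43, -51, -59, -67, -75, -83]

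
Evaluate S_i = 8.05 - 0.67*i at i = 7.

S_7 = 8.05 + -0.67*7 = 8.05 + -4.69 = 3.36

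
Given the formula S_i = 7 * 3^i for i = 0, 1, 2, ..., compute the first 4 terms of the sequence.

This is a geometric sequence.
i=0: S_0 = 7 * 3^0 = 7
i=1: S_1 = 7 * 3^1 = 21
i=2: S_2 = 7 * 3^2 = 63
i=3: S_3 = 7 * 3^3 = 189
The first 4 terms are: [7, 21, 63, 189]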